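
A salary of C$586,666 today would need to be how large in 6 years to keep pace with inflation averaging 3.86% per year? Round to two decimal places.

C$736,344.13

Cumulative price-level factor: (1+3.86%)^6 ≈ 1.2551334663.
The nominal amount required is C$586,666 scaled up by that factor.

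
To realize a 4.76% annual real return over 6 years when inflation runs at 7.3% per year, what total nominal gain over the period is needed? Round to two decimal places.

101.73%

Required annual nominal rate: (1+4.76%)(1+7.3%) − 1 = 12.40748%.
Cumulative over 6 years: (1 + 0.1240748)^6 − 1 ≈ 1.01730.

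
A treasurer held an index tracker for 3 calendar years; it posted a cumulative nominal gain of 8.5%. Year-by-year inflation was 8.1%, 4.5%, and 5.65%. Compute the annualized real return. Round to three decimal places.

-3.126%

Cumulative inflation factor: 1.081 × 1.045 × 1.0565 ≈ 1.19347.
Nominal growth factor: 1.08500. Real growth factor = 1.08500 / 1.19347 ≈ 0.90911.
Annualized: 0.90911^(1/3) − 1 ≈ -0.03126.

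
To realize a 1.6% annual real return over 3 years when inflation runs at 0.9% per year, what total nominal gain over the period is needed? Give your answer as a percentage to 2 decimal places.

Required annual nominal rate: (1+1.6%)(1+0.9%) − 1 = 2.5144%.
Cumulative over 3 years: (1 + 0.025144)^3 − 1 ≈ 0.07734.

7.73%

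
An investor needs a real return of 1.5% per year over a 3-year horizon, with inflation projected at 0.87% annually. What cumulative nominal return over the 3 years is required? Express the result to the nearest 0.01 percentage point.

Required annual nominal rate: (1+1.5%)(1+0.87%) − 1 = 2.38305%.
Cumulative over 3 years: (1 + 0.0238305)^3 − 1 ≈ 0.07321.

7.32%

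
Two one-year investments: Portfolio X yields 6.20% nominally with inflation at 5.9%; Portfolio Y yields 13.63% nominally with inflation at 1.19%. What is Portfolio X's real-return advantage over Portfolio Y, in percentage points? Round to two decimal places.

-12.01

Portfolio X real return: 1.0620/1.059 − 1 = 0.283%.
Portfolio Y real return: 1.1363/1.0119 − 1 = 12.294%.
Difference: 0.283 − 12.294 = -12.011 pp.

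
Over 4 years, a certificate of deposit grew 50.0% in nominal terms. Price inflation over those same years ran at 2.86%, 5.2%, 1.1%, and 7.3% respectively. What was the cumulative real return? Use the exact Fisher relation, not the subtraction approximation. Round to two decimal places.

Cumulative inflation factor: 1.0286 × 1.052 × 1.011 × 1.073 ≈ 1.17385.
Nominal growth factor: 1.50000. Real growth factor = 1.50000 / 1.17385 ≈ 1.27784.
Total real return ≈ 27.7845%.

27.78%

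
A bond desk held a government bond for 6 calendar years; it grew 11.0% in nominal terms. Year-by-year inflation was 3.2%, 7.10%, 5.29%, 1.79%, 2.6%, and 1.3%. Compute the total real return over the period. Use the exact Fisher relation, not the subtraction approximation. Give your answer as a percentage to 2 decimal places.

-9.84%

Cumulative inflation factor: 1.032 × 1.0710 × 1.0529 × 1.0179 × 1.026 × 1.013 ≈ 1.23117.
Nominal growth factor: 1.11000. Real growth factor = 1.11000 / 1.23117 ≈ 0.90158.
Total real return ≈ -9.8419%.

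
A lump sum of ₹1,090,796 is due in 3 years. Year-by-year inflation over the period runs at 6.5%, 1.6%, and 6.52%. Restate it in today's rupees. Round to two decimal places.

₹946,387.65

Price-level factor over 3 years: 1.065 × 1.016 × 1.0652 = 1.152589008.
Purchasing power today: ₹1,090,796 divided by that factor.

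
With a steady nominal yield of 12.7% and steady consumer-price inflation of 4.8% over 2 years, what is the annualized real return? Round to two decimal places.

With constant rates the annual real return is the same each year: (1+12.7%)/(1+4.8%) − 1 = 0.07538.

7.54%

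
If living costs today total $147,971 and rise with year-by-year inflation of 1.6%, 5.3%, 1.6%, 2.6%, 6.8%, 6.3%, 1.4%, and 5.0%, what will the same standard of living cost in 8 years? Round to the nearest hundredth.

$199,467.22

Cumulative price-level factor: 1.016 × 1.053 × 1.016 × 1.026 × 1.068 × 1.063 × 1.014 × 1.050 ≈ 1.3480156031.
Multiplying $147,971 by the price-level factor gives the future nominal sum.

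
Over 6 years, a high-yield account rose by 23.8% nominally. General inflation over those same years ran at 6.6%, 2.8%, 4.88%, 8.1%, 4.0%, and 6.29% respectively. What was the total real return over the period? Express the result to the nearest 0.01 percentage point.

-9.86%

Cumulative inflation factor: 1.066 × 1.028 × 1.0488 × 1.081 × 1.040 × 1.0629 ≈ 1.37339.
Nominal growth factor: 1.23800. Real growth factor = 1.23800 / 1.37339 ≈ 0.90142.
Total real return ≈ -9.8582%.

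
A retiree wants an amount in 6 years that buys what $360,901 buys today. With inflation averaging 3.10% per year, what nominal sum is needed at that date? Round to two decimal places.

$433,451.07

Cumulative price-level factor: (1+3.10%)^6 ≈ 1.2010248455.
Multiplying $360,901 by the price-level factor gives the future nominal sum.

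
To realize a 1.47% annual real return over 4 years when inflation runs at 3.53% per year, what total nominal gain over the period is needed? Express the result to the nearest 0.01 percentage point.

Required annual nominal rate: (1+1.47%)(1+3.53%) − 1 = 5.051891%.
Cumulative over 4 years: (1 + 0.05051891)^4 − 1 ≈ 0.21791.

21.79%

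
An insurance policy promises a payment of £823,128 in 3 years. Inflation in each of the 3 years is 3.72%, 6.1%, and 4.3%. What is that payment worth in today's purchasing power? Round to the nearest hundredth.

£717,142.03

Price-level factor over 3 years: 1.0372 × 1.061 × 1.043 = 1.1477893756.
Purchasing power today: £823,128 divided by that factor.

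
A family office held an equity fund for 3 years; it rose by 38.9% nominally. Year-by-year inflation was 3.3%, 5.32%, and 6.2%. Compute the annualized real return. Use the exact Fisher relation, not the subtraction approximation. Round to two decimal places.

Cumulative inflation factor: 1.033 × 1.0532 × 1.062 ≈ 1.15541.
Nominal growth factor: 1.38900. Real growth factor = 1.38900 / 1.15541 ≈ 1.20217.
Annualized: 1.20217^(1/3) − 1 ≈ 0.06330.

6.33%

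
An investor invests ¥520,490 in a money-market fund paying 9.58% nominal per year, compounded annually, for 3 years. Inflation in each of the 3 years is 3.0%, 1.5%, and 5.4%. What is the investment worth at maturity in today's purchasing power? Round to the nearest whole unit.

¥621,530

Nominal value at maturity: ¥520,490 × (1 + 9.58%)^3 ≈ ¥684,867.
Price-level factor over 3 years: 1.030 × 1.015 × 1.054 = 1.1019043.
Dividing the nominal maturity value by the price-level factor gives the value in today's money.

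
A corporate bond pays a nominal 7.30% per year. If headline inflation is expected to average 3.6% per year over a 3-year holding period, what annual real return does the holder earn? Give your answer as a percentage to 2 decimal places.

With constant rates the annual real return is the same each year: (1+7.30%)/(1+3.6%) − 1 = 0.03571.

3.57%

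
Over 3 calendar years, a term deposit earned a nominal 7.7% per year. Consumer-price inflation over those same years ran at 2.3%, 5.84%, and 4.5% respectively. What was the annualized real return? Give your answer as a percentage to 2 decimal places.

Cumulative inflation factor: 1.023 × 1.0584 × 1.045 ≈ 1.13147.
Nominal growth factor: 1.24924. Real growth factor = 1.24924 / 1.13147 ≈ 1.10409.
Annualized: 1.10409^(1/3) − 1 ≈ 0.03356.

3.36%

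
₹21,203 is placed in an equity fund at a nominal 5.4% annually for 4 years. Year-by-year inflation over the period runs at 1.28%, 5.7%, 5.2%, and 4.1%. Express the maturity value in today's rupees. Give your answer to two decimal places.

Nominal value at maturity: ₹21,203 × (1 + 5.4%)^4 ≈ ₹26,167.35.
Price-level factor over 4 years: 1.0128 × 1.057 × 1.052 × 1.041 ≈ 1.1723712219.
The maturity value deflated by that factor is the answer in today's purchasing power.

₹22,320.02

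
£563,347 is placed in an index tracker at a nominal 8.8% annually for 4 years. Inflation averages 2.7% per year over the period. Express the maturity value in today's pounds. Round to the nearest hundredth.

£709,593.77

Nominal value at maturity: £563,347 × (1 + 8.8%)^4 ≈ £789,389.90.
Price-level factor over 4 years: (1 + 2.7%)^4 ≈ 1.1124532634.
Dividing the nominal maturity value by the price-level factor gives the value in today's money.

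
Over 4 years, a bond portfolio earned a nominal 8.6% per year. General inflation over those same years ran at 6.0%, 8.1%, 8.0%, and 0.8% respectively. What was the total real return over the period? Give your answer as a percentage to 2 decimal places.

Cumulative inflation factor: 1.060 × 1.081 × 1.080 × 1.008 ≈ 1.24743.
Nominal growth factor: 1.39097. Real growth factor = 1.39097 / 1.24743 ≈ 1.11507.
Total real return ≈ 11.5073%.

11.51%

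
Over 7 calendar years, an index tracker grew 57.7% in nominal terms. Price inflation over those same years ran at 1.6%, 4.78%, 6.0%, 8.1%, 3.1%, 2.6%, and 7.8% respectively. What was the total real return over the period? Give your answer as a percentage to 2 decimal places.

Cumulative inflation factor: 1.016 × 1.0478 × 1.060 × 1.081 × 1.031 × 1.026 × 1.078 ≈ 1.39100.
Nominal growth factor: 1.57700. Real growth factor = 1.57700 / 1.39100 ≈ 1.13371.
Total real return ≈ 13.3713%.

13.37%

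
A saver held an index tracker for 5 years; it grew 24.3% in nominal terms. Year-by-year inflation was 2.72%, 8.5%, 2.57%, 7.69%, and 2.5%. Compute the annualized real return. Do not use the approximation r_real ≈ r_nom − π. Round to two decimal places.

-0.30%

Cumulative inflation factor: 1.0272 × 1.085 × 1.0257 × 1.0769 × 1.025 ≈ 1.26184.
Nominal growth factor: 1.24300. Real growth factor = 1.24300 / 1.26184 ≈ 0.98507.
Annualized: 0.98507^(1/5) − 1 ≈ -0.00300.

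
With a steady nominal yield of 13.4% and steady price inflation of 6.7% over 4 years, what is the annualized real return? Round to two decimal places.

With constant rates the annual real return is the same each year: (1+13.4%)/(1+6.7%) − 1 = 0.06279.

6.28%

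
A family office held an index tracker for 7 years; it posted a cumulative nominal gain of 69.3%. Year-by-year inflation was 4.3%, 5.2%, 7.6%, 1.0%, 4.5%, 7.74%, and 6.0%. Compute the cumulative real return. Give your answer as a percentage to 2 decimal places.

18.97%

Cumulative inflation factor: 1.043 × 1.052 × 1.076 × 1.010 × 1.045 × 1.0774 × 1.060 ≈ 1.42309.
Nominal growth factor: 1.69300. Real growth factor = 1.69300 / 1.42309 ≈ 1.18966.
Total real return ≈ 18.9664%.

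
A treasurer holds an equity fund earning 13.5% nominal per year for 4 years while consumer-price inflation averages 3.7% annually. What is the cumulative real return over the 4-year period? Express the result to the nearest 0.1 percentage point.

The annual real rate is (1+13.5%)/(1+3.7%) − 1 = 9.4503%.
Compounded over 4 years: (1 + 0.094503)^4 − 1 ≈ 0.43505.

43.5%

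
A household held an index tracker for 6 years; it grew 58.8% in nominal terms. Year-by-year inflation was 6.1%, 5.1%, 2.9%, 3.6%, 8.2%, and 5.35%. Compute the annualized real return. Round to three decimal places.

Cumulative inflation factor: 1.061 × 1.051 × 1.029 × 1.036 × 1.082 × 1.0535 ≈ 1.35505.
Nominal growth factor: 1.58800. Real growth factor = 1.58800 / 1.35505 ≈ 1.17191.
Annualized: 1.17191^(1/6) − 1 ≈ 0.02679.

2.679%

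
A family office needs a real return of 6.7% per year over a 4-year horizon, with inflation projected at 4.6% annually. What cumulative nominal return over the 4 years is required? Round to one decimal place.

Required annual nominal rate: (1+6.7%)(1+4.6%) − 1 = 11.6082%.
Cumulative over 4 years: (1 + 0.116082)^4 − 1 ≈ 0.55162.

55.2%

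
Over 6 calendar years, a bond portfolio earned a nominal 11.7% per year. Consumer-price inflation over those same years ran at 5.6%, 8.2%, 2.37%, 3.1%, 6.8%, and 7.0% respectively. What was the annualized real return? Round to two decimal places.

5.89%

Cumulative inflation factor: 1.056 × 1.082 × 1.0237 × 1.031 × 1.068 × 1.070 ≈ 1.37809.
Nominal growth factor: 1.94231. Real growth factor = 1.94231 / 1.37809 ≈ 1.40942.
Annualized: 1.40942^(1/6) − 1 ≈ 0.05886.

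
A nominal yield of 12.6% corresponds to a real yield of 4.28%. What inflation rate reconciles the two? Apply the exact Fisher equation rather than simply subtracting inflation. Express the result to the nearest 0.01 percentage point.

From (1+r_nom) = (1+r_real)(1+π), we get 1+π = (1 + 12.6%)/(1 + 4.28%) = 1.126/1.0428 ≈ 1.07979.
So π ≈ 7.9785%.

7.98%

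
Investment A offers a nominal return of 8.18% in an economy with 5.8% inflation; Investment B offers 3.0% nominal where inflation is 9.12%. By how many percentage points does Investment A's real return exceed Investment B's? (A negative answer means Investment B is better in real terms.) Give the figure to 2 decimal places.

Investment A real return: 1.0818/1.058 − 1 = 2.250%.
Investment B real return: 1.030/1.0912 − 1 = -5.609%.
Difference: 2.250 − (-5.609) = 7.859 pp.

7.86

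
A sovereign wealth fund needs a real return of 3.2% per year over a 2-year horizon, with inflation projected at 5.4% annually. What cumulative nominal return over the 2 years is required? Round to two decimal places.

Required annual nominal rate: (1+3.2%)(1+5.4%) − 1 = 8.7728%.
Cumulative over 2 years: (1 + 0.087728)^2 − 1 ≈ 0.18315.

18.32%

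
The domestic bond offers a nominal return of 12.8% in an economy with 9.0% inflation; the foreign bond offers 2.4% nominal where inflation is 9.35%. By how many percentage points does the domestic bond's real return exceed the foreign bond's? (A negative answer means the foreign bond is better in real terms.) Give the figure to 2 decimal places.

The domestic bond real return: 1.128/1.090 − 1 = 3.486%.
The foreign bond real return: 1.024/1.0935 − 1 = -6.356%.
Difference: 3.486 − (-6.356) = 9.842 pp.

9.84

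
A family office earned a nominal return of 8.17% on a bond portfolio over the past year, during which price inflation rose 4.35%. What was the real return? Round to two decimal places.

Real return via the Fisher equation: (1 + 8.17%)/(1 + 4.35%) − 1 = 1.0817/1.0435 − 1 ≈ 0.03661.

3.66%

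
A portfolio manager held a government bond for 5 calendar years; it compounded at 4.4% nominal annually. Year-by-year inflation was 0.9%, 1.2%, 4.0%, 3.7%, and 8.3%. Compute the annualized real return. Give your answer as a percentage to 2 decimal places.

Cumulative inflation factor: 1.009 × 1.012 × 1.040 × 1.037 × 1.083 ≈ 1.19265.
Nominal growth factor: 1.24023. Real growth factor = 1.24023 / 1.19265 ≈ 1.03990.
Annualized: 1.03990^(1/5) − 1 ≈ 0.00785.

0.79%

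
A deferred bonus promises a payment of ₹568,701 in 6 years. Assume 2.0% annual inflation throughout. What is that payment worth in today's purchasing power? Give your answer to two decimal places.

Price-level factor over 6 years: (1 + 2.0%)^6 ≈ 1.1261624193.
Purchasing power today: ₹568,701 divided by that factor.

₹504,990.21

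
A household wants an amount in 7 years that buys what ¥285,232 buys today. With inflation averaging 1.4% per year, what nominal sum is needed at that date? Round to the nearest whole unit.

Cumulative price-level factor: (1+1.4%)^7 ≈ 1.1022133959.
Multiplying ¥285,232 by the price-level factor gives the future nominal sum.

¥314,387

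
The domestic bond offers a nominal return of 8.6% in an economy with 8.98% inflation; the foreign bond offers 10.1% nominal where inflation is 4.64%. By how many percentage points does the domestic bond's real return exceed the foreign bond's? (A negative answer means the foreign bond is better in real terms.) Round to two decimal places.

-5.57

The domestic bond real return: 1.086/1.0898 − 1 = -0.349%.
The foreign bond real return: 1.101/1.0464 − 1 = 5.218%.
Difference: -0.349 − 5.218 = -5.567 pp.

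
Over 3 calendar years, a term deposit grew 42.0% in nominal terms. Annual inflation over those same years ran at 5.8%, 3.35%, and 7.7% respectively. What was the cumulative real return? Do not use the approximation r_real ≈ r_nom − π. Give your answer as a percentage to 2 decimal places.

20.58%

Cumulative inflation factor: 1.058 × 1.0335 × 1.077 ≈ 1.17764.
Nominal growth factor: 1.42000. Real growth factor = 1.42000 / 1.17764 ≈ 1.20580.
Total real return ≈ 20.5803%.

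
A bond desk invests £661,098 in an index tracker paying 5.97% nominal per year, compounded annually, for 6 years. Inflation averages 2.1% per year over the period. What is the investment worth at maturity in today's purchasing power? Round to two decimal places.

Nominal value at maturity: £661,098 × (1 + 5.97%)^6 ≈ £936,188.82.
Price-level factor over 6 years: (1 + 2.1%)^6 ≈ 1.1328031618.
Dividing the nominal maturity value by the price-level factor gives the value in today's money.

£826,435.56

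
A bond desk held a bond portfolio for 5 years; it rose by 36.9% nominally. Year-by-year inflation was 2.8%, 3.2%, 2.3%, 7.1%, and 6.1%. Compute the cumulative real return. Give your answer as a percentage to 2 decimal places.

Cumulative inflation factor: 1.028 × 1.032 × 1.023 × 1.071 × 1.061 ≈ 1.23326.
Nominal growth factor: 1.36900. Real growth factor = 1.36900 / 1.23326 ≈ 1.11007.
Total real return ≈ 11.0069%.

11.01%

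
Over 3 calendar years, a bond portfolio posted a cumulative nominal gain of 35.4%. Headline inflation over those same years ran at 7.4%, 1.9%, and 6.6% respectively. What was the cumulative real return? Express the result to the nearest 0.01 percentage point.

16.06%

Cumulative inflation factor: 1.074 × 1.019 × 1.066 ≈ 1.16664.
Nominal growth factor: 1.35400. Real growth factor = 1.35400 / 1.16664 ≈ 1.16060.
Total real return ≈ 16.0601%.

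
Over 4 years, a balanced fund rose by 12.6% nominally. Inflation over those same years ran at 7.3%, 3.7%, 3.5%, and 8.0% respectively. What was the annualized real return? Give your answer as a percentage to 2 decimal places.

-2.46%

Cumulative inflation factor: 1.073 × 1.037 × 1.035 × 1.080 ≈ 1.24378.
Nominal growth factor: 1.12600. Real growth factor = 1.12600 / 1.24378 ≈ 0.90531.
Annualized: 0.90531^(1/4) − 1 ≈ -0.02456.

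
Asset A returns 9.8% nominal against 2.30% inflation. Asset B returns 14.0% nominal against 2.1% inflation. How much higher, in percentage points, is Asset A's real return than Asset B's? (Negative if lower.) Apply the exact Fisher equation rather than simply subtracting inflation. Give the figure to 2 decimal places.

-4.32

Asset A real return: 1.098/1.0230 − 1 = 7.331%.
Asset B real return: 1.140/1.021 − 1 = 11.655%.
Difference: 7.331 − 11.655 = -4.324 pp.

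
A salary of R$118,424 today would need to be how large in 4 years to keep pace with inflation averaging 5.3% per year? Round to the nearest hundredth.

Cumulative price-level factor: (1+5.3%)^4 ≈ 1.2294573985.
The nominal amount required is R$118,424 scaled up by that factor.

R$145,597.26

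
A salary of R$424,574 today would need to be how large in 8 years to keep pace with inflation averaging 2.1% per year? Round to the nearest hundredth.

R$501,371.14

Cumulative price-level factor: (1+2.1%)^8 ≈ 1.1808804608.
The nominal amount required is R$424,574 scaled up by that factor.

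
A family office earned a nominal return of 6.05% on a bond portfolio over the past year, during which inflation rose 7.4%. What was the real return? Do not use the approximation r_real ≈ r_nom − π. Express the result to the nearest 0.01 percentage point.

-1.26%

Real return via the Fisher equation: (1 + 6.05%)/(1 + 7.4%) − 1 = 1.0605/1.074 − 1 ≈ -0.01257.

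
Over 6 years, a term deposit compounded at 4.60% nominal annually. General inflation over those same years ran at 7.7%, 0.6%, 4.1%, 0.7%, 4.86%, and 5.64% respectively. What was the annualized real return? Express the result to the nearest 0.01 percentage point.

Cumulative inflation factor: 1.077 × 1.006 × 1.041 × 1.007 × 1.0486 × 1.0564 ≈ 1.25815.
Nominal growth factor: 1.30976. Real growth factor = 1.30976 / 1.25815 ≈ 1.04102.
Annualized: 1.04102^(1/6) − 1 ≈ 0.00672.

0.67%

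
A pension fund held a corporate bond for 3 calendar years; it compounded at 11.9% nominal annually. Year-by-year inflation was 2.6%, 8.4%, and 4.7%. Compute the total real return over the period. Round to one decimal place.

20.3%

Cumulative inflation factor: 1.026 × 1.084 × 1.047 ≈ 1.16446.
Nominal growth factor: 1.40117. Real growth factor = 1.40117 / 1.16446 ≈ 1.20328.
Total real return ≈ 20.3281%.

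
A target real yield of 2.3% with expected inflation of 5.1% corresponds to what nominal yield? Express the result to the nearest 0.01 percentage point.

7.52%

By the Fisher equation, 1 + r_nom = (1 + 2.3%)(1 + 5.1%) = 1.023 × 1.051 = 1.075173.
So r_nom = 7.5173%.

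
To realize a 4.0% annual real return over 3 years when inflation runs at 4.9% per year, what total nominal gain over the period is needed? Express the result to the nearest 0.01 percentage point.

Required annual nominal rate: (1+4.0%)(1+4.9%) − 1 = 9.096%.
Cumulative over 3 years: (1 + 0.09096)^3 − 1 ≈ 0.29845.

29.85%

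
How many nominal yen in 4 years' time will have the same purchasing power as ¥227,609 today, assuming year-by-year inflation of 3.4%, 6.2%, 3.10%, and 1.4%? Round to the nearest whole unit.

¥261,295

Cumulative price-level factor: 1.034 × 1.062 × 1.0310 × 1.014 ≈ 1.1479994389.
The nominal amount required is ¥227,609 scaled up by that factor.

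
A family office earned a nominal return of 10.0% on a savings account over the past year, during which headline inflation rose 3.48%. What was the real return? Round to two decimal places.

6.30%

Real return via the Fisher equation: (1 + 10.0%)/(1 + 3.48%) − 1 = 1.100/1.0348 − 1 ≈ 0.06301.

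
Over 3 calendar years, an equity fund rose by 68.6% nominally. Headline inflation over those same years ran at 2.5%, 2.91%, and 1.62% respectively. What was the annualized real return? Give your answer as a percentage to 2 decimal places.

16.30%

Cumulative inflation factor: 1.025 × 1.0291 × 1.0162 ≈ 1.07192.
Nominal growth factor: 1.68600. Real growth factor = 1.68600 / 1.07192 ≈ 1.57288.
Annualized: 1.57288^(1/3) − 1 ≈ 0.16296.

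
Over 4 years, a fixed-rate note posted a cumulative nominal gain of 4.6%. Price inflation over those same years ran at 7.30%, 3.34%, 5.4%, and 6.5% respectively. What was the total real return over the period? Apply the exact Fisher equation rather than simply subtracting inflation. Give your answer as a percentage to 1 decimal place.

-16.0%

Cumulative inflation factor: 1.0730 × 1.0334 × 1.054 × 1.065 ≈ 1.24468.
Nominal growth factor: 1.04600. Real growth factor = 1.04600 / 1.24468 ≈ 0.84038.
Total real return ≈ -15.9625%.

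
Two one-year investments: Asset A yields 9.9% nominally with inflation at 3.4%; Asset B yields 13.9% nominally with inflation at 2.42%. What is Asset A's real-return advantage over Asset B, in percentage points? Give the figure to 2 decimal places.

-4.92

Asset A real return: 1.099/1.034 − 1 = 6.286%.
Asset B real return: 1.139/1.0242 − 1 = 11.209%.
Difference: 6.286 − 11.209 = -4.923 pp.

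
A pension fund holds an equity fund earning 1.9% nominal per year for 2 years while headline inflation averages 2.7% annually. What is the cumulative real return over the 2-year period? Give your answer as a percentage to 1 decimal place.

The annual real rate is (1+1.9%)/(1+2.7%) − 1 = -0.7790%.
Compounded over 2 years: (1 + -0.007790)^2 − 1 ≈ -0.01552.

-1.6%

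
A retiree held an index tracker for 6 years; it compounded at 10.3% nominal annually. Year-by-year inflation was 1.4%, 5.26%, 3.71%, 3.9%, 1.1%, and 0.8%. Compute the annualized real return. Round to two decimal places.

Cumulative inflation factor: 1.014 × 1.0526 × 1.0371 × 1.039 × 1.011 × 1.008 ≈ 1.17206.
Nominal growth factor: 1.80075. Real growth factor = 1.80075 / 1.17206 ≈ 1.53640.
Annualized: 1.53640^(1/6) − 1 ≈ 0.07420.

7.42%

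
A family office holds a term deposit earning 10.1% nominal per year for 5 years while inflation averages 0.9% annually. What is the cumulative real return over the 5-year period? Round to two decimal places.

54.70%

The annual real rate is (1+10.1%)/(1+0.9%) − 1 = 9.1179%.
Compounded over 5 years: (1 + 0.091179)^5 − 1 ≈ 0.54697.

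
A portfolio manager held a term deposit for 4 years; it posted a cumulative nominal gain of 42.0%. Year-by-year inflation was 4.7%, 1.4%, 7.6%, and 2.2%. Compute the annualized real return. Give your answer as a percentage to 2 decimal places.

Cumulative inflation factor: 1.047 × 1.014 × 1.076 × 1.022 ≈ 1.16748.
Nominal growth factor: 1.42000. Real growth factor = 1.42000 / 1.16748 ≈ 1.21630.
Annualized: 1.21630^(1/4) − 1 ≈ 0.05017.

5.02%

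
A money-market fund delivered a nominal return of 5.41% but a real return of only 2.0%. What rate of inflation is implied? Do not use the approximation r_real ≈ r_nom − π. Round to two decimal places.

3.34%

From (1+r_nom) = (1+r_real)(1+π), we get 1+π = (1 + 5.41%)/(1 + 2.0%) = 1.0541/1.020 ≈ 1.03343.
So π ≈ 3.3431%.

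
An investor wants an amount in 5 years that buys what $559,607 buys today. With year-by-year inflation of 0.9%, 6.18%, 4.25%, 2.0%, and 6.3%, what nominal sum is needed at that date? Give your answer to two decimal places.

$677,682.90

Cumulative price-level factor: 1.009 × 1.0618 × 1.0425 × 1.020 × 1.063 ≈ 1.2109978920.
The nominal amount required is $559,607 scaled up by that factor.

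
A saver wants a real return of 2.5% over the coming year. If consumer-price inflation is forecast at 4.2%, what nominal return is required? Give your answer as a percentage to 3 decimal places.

6.805%

By the Fisher equation, 1 + r_nom = (1 + 2.5%)(1 + 4.2%) = 1.025 × 1.042 = 1.06805.
So r_nom = 6.805%.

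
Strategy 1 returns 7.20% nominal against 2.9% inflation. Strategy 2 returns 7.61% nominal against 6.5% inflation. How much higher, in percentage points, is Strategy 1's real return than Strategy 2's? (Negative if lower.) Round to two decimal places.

3.14

Strategy 1 real return: 1.0720/1.029 − 1 = 4.179%.
Strategy 2 real return: 1.0761/1.065 − 1 = 1.042%.
Difference: 4.179 − 1.042 = 3.137 pp.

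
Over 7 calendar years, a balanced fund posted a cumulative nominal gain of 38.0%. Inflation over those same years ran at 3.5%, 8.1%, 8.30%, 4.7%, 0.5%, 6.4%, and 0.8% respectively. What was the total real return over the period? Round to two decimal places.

Cumulative inflation factor: 1.035 × 1.081 × 1.0830 × 1.047 × 1.005 × 1.064 × 1.008 ≈ 1.36744.
Nominal growth factor: 1.38000. Real growth factor = 1.38000 / 1.36744 ≈ 1.00918.
Total real return ≈ 0.9182%.

0.92%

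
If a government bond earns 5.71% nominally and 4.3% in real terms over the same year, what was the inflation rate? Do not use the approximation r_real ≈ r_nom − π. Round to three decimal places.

1.352%

From (1+r_nom) = (1+r_real)(1+π), we get 1+π = (1 + 5.71%)/(1 + 4.3%) = 1.0571/1.043 ≈ 1.01352.
So π ≈ 1.3519%.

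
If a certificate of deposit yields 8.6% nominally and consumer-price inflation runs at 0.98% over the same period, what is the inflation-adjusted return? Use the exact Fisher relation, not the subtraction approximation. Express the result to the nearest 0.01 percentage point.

Real return via the Fisher equation: (1 + 8.6%)/(1 + 0.98%) − 1 = 1.086/1.0098 − 1 ≈ 0.07546.

7.55%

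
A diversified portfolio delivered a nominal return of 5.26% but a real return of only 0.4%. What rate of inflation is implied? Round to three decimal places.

From (1+r_nom) = (1+r_real)(1+π), we get 1+π = (1 + 5.26%)/(1 + 0.4%) = 1.0526/1.004 ≈ 1.04841.
So π ≈ 4.8406%.

4.841%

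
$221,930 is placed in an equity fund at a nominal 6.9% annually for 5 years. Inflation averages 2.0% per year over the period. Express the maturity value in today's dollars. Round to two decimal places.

$280,610.35

Nominal value at maturity: $221,930 × (1 + 6.9%)^5 ≈ $309,816.50.
Price-level factor over 5 years: (1 + 2.0%)^5 = 1.1040808032.
Dividing the nominal maturity value by the price-level factor gives the value in today's money.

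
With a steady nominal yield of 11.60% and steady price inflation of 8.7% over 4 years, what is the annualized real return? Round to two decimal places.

2.67%

With constant rates the annual real return is the same each year: (1+11.60%)/(1+8.7%) − 1 = 0.02668.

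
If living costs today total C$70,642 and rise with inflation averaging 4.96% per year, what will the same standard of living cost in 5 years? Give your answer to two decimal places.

C$89,987.48

Cumulative price-level factor: (1+4.96%)^5 ≈ 1.2738524015.
The nominal amount required is C$70,642 scaled up by that factor.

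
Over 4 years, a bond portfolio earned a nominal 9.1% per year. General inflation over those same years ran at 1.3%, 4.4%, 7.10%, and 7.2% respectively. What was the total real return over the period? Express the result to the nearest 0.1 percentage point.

Cumulative inflation factor: 1.013 × 1.044 × 1.0710 × 1.072 ≈ 1.21421.
Nominal growth factor: 1.41677. Real growth factor = 1.41677 / 1.21421 ≈ 1.16682.
Total real return ≈ 16.6823%.

16.7%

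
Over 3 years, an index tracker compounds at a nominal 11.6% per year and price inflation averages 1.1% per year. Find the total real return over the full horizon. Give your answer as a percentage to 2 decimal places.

34.51%

The annual real rate is (1+11.6%)/(1+1.1%) − 1 = 10.3858%.
Compounded over 3 years: (1 + 0.103858)^3 − 1 ≈ 0.34505.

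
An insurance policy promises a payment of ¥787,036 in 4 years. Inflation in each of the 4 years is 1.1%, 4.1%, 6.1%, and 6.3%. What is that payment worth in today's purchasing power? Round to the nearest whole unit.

Price-level factor over 4 years: 1.011 × 1.041 × 1.061 × 1.063 ≈ 1.1869994932.
Purchasing power today: ¥787,036 divided by that factor.

¥663,047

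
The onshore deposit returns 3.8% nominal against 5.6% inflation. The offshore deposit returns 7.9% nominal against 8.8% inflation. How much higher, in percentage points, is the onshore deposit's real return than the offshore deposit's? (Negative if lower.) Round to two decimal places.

The onshore deposit real return: 1.038/1.056 − 1 = -1.705%.
The offshore deposit real return: 1.079/1.088 − 1 = -0.827%.
Difference: -1.705 − (-0.827) = -0.878 pp.

-0.88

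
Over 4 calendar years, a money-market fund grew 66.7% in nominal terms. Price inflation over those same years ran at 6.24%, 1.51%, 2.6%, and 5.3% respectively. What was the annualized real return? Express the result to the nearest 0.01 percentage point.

9.37%

Cumulative inflation factor: 1.0624 × 1.0151 × 1.026 × 1.053 ≈ 1.16513.
Nominal growth factor: 1.66700. Real growth factor = 1.66700 / 1.16513 ≈ 1.43075.
Annualized: 1.43075^(1/4) − 1 ≈ 0.09368.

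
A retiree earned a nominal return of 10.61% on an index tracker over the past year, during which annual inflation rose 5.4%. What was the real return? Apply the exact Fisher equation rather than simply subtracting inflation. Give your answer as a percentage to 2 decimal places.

4.94%

Real return via the Fisher equation: (1 + 10.61%)/(1 + 5.4%) − 1 = 1.1061/1.054 − 1 ≈ 0.04943.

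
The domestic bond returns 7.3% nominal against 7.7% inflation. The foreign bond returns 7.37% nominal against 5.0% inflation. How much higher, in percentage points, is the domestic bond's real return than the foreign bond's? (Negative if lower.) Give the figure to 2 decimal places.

-2.63

The domestic bond real return: 1.073/1.077 − 1 = -0.371%.
The foreign bond real return: 1.0737/1.050 − 1 = 2.257%.
Difference: -0.371 − 2.257 = -2.628 pp.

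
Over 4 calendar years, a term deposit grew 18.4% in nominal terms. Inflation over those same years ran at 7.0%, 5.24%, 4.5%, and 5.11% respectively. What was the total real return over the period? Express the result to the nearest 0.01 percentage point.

Cumulative inflation factor: 1.070 × 1.0524 × 1.045 × 1.0511 ≈ 1.23687.
Nominal growth factor: 1.18400. Real growth factor = 1.18400 / 1.23687 ≈ 0.95725.
Total real return ≈ -4.2747%.

-4.27%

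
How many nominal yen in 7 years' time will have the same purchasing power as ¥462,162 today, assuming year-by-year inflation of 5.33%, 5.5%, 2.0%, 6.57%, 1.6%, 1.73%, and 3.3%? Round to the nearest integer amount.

Cumulative price-level factor: 1.0533 × 1.055 × 1.020 × 1.0657 × 1.016 × 1.0173 × 1.033 ≈ 1.2896823470.
Multiplying ¥462,162 by the price-level factor gives the future nominal sum.

¥596,042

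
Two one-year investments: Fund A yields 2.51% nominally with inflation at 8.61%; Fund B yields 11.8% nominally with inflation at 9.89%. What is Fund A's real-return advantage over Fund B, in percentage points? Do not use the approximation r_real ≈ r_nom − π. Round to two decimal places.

Fund A real return: 1.0251/1.0861 − 1 = -5.616%.
Fund B real return: 1.118/1.0989 − 1 = 1.738%.
Difference: -5.616 − 1.738 = -7.354 pp.

-7.35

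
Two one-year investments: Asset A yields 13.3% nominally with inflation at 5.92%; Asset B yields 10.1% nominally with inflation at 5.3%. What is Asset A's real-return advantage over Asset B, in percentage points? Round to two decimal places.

2.41

Asset A real return: 1.133/1.0592 − 1 = 6.968%.
Asset B real return: 1.101/1.053 − 1 = 4.558%.
Difference: 6.968 − 4.558 = 2.410 pp.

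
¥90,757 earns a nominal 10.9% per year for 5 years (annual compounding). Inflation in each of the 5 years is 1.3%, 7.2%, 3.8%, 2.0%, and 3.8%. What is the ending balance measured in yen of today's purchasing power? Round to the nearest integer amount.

Nominal value at maturity: ¥90,757 × (1 + 10.9%)^5 ≈ ¥152,243.
Price-level factor over 5 years: 1.013 × 1.072 × 1.038 × 1.020 × 1.038 ≈ 1.1934359321.
Dividing the nominal maturity value by the price-level factor gives the value in today's money.

¥127,567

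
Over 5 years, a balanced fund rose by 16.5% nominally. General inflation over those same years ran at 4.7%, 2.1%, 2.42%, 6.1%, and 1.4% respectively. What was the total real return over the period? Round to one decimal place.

Cumulative inflation factor: 1.047 × 1.021 × 1.0242 × 1.061 × 1.014 ≈ 1.17791.
Nominal growth factor: 1.16500. Real growth factor = 1.16500 / 1.17791 ≈ 0.98904.
Total real return ≈ -1.0957%.

-1.1%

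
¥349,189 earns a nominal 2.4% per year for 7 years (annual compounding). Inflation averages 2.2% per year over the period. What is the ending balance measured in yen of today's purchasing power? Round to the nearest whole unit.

¥354,001

Nominal value at maturity: ¥349,189 × (1 + 2.4%)^7 ≈ ¥412,250.
Price-level factor over 7 years: (1 + 2.2%)^7 ≈ 1.1645449880.
The maturity value deflated by that factor is the answer in today's purchasing power.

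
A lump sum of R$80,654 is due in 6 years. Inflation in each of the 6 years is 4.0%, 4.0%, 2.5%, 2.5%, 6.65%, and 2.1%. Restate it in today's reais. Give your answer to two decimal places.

Price-level factor over 6 years: 1.040 × 1.040 × 1.025 × 1.025 × 1.0665 × 1.021 ≈ 1.2373740712.
Purchasing power today: R$80,654 divided by that factor.

R$65,181.58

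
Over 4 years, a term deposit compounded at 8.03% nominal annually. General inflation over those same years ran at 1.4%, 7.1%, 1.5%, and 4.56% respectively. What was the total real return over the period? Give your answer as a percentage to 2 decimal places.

18.17%

Cumulative inflation factor: 1.014 × 1.071 × 1.015 × 1.0456 ≈ 1.15255.
Nominal growth factor: 1.36200. Real growth factor = 1.36200 / 1.15255 ≈ 1.18173.
Total real return ≈ 18.1731%.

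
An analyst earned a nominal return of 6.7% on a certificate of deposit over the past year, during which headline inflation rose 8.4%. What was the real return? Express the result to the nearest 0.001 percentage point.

Real return via the Fisher equation: (1 + 6.7%)/(1 + 8.4%) − 1 = 1.067/1.084 − 1 ≈ -0.01568.

-1.568%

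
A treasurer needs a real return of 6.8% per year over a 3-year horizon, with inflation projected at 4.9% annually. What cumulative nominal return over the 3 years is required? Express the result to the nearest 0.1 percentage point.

Required annual nominal rate: (1+6.8%)(1+4.9%) − 1 = 12.0332%.
Cumulative over 3 years: (1 + 0.120332)^3 − 1 ≈ 0.40618.

40.6%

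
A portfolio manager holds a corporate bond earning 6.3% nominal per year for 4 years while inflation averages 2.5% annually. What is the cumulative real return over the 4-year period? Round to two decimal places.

The annual real rate is (1+6.3%)/(1+2.5%) − 1 = 3.7073%.
Compounded over 4 years: (1 + 0.037073)^4 − 1 ≈ 0.15674.

15.67%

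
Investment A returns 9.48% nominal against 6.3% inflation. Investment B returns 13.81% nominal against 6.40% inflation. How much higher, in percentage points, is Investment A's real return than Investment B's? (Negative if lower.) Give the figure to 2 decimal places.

-3.97

Investment A real return: 1.0948/1.063 − 1 = 2.992%.
Investment B real return: 1.1381/1.0640 − 1 = 6.964%.
Difference: 2.992 − 6.964 = -3.972 pp.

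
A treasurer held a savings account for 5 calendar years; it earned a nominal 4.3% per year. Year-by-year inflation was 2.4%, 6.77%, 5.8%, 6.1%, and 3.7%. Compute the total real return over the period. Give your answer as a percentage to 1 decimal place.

-3.0%

Cumulative inflation factor: 1.024 × 1.0677 × 1.058 × 1.061 × 1.037 ≈ 1.27271.
Nominal growth factor: 1.23430. Real growth factor = 1.23430 / 1.27271 ≈ 0.96982.
Total real return ≈ -3.0177%.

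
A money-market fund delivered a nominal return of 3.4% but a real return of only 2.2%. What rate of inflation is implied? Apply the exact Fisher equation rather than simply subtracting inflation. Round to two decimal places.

From (1+r_nom) = (1+r_real)(1+π), we get 1+π = (1 + 3.4%)/(1 + 2.2%) = 1.034/1.022 ≈ 1.01174.
So π ≈ 1.1742%.

1.17%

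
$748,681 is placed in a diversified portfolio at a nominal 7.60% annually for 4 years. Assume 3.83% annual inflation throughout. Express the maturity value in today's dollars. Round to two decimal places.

Nominal value at maturity: $748,681 × (1 + 7.60%)^4 ≈ $1,003,565.90.
Price-level factor over 4 years: (1 + 3.83%)^4 ≈ 1.1622282193.
The maturity value deflated by that factor is the answer in today's purchasing power.

$863,484.37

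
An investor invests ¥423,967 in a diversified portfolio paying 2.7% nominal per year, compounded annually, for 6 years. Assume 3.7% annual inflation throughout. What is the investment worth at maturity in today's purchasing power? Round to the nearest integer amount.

¥400,020

Nominal value at maturity: ¥423,967 × (1 + 2.7%)^6 ≈ ¥497,456.
Price-level factor over 6 years: (1 + 3.7%)^6 ≈ 1.2435765910.
Dividing the nominal maturity value by the price-level factor gives the value in today's money.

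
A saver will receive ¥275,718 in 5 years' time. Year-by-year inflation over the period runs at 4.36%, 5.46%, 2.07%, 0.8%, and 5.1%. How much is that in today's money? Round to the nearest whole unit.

Price-level factor over 5 years: 1.0436 × 1.0546 × 1.0207 × 1.008 × 1.051 ≈ 1.1900993016.
Purchasing power today: ¥275,718 divided by that factor.

¥231,676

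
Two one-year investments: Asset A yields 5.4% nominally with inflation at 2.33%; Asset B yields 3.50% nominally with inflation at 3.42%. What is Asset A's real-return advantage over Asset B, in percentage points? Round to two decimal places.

Asset A real return: 1.054/1.0233 − 1 = 3.000%.
Asset B real return: 1.0350/1.0342 − 1 = 0.077%.
Difference: 3.000 − 0.077 = 2.923 pp.

2.92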